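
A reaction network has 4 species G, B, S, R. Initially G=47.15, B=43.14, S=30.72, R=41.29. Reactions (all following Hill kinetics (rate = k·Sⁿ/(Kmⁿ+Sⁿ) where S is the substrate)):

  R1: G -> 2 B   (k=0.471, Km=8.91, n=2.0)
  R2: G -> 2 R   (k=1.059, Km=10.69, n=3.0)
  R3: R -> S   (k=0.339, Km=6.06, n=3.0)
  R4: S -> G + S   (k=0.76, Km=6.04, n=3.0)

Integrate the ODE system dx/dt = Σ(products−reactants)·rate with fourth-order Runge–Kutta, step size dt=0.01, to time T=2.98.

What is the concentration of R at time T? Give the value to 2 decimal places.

RK4 with dt=0.01: 298 steps to T=2.98. Trajectory (selected grid times):
t=0.00: G=47.15 B=43.14 S=30.72 R=41.29
t=0.33: G=46.90 B=43.44 S=30.83 R=41.87
t=0.66: G=46.66 B=43.74 S=30.94 R=42.45
t=0.99: G=46.41 B=44.04 S=31.05 R=43.03
t=1.32: G=46.16 B=44.34 S=31.17 R=43.61
t=1.66: G=45.91 B=44.65 S=31.28 R=44.20
t=1.99: G=45.67 B=44.95 S=31.39 R=44.78
t=2.32: G=45.42 B=45.25 S=31.50 R=45.36
t=2.65: G=45.17 B=45.55 S=31.62 R=45.94
t=2.98: G=44.93 B=45.85 S=31.73 R=46.52
Read off R at T=2.98: 46.52

R at T = 46.52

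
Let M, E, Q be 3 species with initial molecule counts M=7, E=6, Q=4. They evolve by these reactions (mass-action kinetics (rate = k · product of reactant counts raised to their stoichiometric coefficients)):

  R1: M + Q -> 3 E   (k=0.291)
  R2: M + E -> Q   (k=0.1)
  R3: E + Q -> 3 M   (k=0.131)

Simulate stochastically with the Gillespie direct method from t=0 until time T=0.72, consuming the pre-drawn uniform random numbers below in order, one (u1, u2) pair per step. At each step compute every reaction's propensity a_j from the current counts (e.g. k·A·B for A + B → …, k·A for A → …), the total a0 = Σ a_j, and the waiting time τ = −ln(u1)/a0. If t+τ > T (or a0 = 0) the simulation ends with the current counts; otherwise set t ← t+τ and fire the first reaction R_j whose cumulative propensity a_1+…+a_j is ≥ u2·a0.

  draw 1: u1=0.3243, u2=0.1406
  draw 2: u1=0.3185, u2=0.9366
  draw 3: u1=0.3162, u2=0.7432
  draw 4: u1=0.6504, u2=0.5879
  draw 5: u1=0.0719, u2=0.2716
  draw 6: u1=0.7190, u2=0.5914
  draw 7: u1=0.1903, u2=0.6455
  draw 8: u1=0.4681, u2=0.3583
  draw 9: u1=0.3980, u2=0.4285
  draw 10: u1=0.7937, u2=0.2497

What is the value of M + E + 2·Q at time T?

Value at T = 21

Check how each reaction changes W = M + E + 2·Q (weight of products minus weight of reactants):
R1: M + Q -> 3 E: (1·3) − (1·1 + 2·1) = 3 − 3 = 0
R2: M + E -> Q: (2·1) − (1·1 + 1·1) = 2 − 2 = 0
R3: E + Q -> 3 M: (1·3) − (1·1 + 2·1) = 3 − 3 = 0
Every reaction leaves W unchanged, so W is conserved and no simulation is needed: W(T) = W(0) = 7 + 6 + 2·4 = 21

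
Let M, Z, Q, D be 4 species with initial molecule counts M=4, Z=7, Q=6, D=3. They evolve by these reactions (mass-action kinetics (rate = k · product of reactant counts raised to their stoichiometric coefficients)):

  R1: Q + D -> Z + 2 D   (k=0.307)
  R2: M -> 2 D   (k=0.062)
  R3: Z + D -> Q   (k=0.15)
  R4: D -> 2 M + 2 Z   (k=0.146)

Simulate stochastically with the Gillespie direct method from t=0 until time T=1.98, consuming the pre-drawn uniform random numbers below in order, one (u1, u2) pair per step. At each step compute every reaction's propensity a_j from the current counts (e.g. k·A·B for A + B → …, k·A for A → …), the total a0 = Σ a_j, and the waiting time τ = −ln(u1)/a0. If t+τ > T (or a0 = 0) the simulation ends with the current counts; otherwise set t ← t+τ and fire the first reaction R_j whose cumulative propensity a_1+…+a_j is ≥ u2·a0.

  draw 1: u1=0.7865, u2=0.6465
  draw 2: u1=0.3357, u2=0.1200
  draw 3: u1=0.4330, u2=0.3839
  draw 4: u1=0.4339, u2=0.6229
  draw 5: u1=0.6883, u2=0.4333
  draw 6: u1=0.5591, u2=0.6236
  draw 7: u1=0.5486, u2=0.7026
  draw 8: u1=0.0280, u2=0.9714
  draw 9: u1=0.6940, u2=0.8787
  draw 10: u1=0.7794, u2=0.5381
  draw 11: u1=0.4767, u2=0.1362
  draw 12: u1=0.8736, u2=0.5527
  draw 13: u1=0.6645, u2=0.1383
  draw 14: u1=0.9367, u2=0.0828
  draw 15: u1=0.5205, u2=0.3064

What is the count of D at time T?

t=0.000: M=4 Z=7 Q=6 D=3
Draw 1: a1=5.526, a2=0.248, a3=3.150, a4=0.438, a0=9.362; τ=−ln(0.7865)/9.362=0.026 → t=0.026; u2·a0=0.6465·9.362=6.053; a1+a2=5.774 < 6.053 ≤ a1+…+a3=8.924 → R3 fires; M=4 Z=6 Q=7 D=2
Draw 2: a1=4.298, a2=0.248, a3=1.800, a4=0.292, a0=6.638; τ=−ln(0.3357)/6.638=0.164 → t=0.190; u2·a0=0.1200·6.638=0.797 ≤ a1=4.298 → R1 fires; M=4 Z=7 Q=6 D=3
Draw 3: a1=5.526, a2=0.248, a3=3.150, a4=0.438, a0=9.362; τ=−ln(0.4330)/9.362=0.089 → t=0.279; u2·a0=0.3839·9.362=3.594 ≤ a1=5.526 → R1 fires; M=4 Z=8 Q=5 D=4
Draw 4: a1=6.140, a2=0.248, a3=4.800, a4=0.584, a0=11.772; τ=−ln(0.4339)/11.772=0.071 → t=0.350; u2·a0=0.6229·11.772=7.333; a1+a2=6.388 < 7.333 ≤ a1+…+a3=11.188 → R3 fires; M=4 Z=7 Q=6 D=3
Draw 5: a1=5.526, a2=0.248, a3=3.150, a4=0.438, a0=9.362; τ=−ln(0.6883)/9.362=0.040 → t=0.390; u2·a0=0.4333·9.362=4.057 ≤ a1=5.526 → R1 fires; M=4 Z=8 Q=5 D=4
Draw 6: a1=6.140, a2=0.248, a3=4.800, a4=0.584, a0=11.772; τ=−ln(0.5591)/11.772=0.049 → t=0.440; u2·a0=0.6236·11.772=7.341; a1+a2=6.388 < 7.341 ≤ a1+…+a3=11.188 → R3 fires; M=4 Z=7 Q=6 D=3
Draw 7: a1=5.526, a2=0.248, a3=3.150, a4=0.438, a0=9.362; τ=−ln(0.5486)/9.362=0.064 → t=0.504; u2·a0=0.7026·9.362=6.578; a1+a2=5.774 < 6.578 ≤ a1+…+a3=8.924 → R3 fires; M=4 Z=6 Q=7 D=2
Draw 8: a1=4.298, a2=0.248, a3=1.800, a4=0.292, a0=6.638; τ=−ln(0.0280)/6.638=0.539 → t=1.042; u2·a0=0.9714·6.638=6.448; a1+…+a3=6.346 < 6.448 ≤ a1+…+a4=6.638 → R4 fires; M=6 Z=8 Q=7 D=1
Draw 9: a1=2.149, a2=0.372, a3=1.200, a4=0.146, a0=3.867; τ=−ln(0.6940)/3.867=0.094 → t=1.137; u2·a0=0.8787·3.867=3.398; a1+a2=2.521 < 3.398 ≤ a1+…+a3=3.721 → R3 fires; M=6 Z=7 Q=8 D=0
Draw 10: a1=0.000, a2=0.372, a3=0.000, a4=0.000, a0=0.372; τ=−ln(0.7794)/0.372=0.670 → t=1.807; u2·a0=0.5381·0.372=0.200; a1=0.000 < 0.200 ≤ a1+a2=0.372 → R2 fires; M=5 Z=7 Q=8 D=2
Draw 11: a1=4.912, a2=0.310, a3=2.100, a4=0.292, a0=7.614; τ=−ln(0.4767)/7.614=0.097 → t=1.904; u2·a0=0.1362·7.614=1.037 ≤ a1=4.912 → R1 fires; M=5 Z=8 Q=7 D=3
Draw 12: a1=6.447, a2=0.310, a3=3.600, a4=0.438, a0=10.795; τ=−ln(0.8736)/10.795=0.013 → t=1.917; u2·a0=0.5527·10.795=5.966 ≤ a1=6.447 → R1 fires; M=5 Z=9 Q=6 D=4
Draw 13: a1=7.368, a2=0.310, a3=5.400, a4=0.584, a0=13.662; τ=−ln(0.6645)/13.662=0.030 → t=1.947; u2·a0=0.1383·13.662=1.889 ≤ a1=7.368 → R1 fires; M=5 Z=10 Q=5 D=5
Draw 14: a1=7.675, a2=0.310, a3=7.500, a4=0.730, a0=16.215; τ=−ln(0.9367)/16.215=0.004 → t=1.951; u2·a0=0.0828·16.215=1.343 ≤ a1=7.675 → R1 fires; M=5 Z=11 Q=4 D=6
Draw 15: a1=7.368, a2=0.310, a3=9.900, a4=0.876, a0=18.454; τ=−ln(0.5205)/18.454=0.035 → t=1.986 > T=1.98: stop.
Read off D at T=1.98: 6

D at T = 6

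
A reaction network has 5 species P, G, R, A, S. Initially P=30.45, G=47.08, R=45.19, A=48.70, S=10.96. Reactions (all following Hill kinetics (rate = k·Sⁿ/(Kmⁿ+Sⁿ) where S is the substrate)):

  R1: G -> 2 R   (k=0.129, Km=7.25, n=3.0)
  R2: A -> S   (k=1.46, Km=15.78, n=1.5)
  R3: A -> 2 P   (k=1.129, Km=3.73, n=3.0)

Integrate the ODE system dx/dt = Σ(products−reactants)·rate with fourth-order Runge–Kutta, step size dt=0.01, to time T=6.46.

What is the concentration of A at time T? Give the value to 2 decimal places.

A at T = 33.81

RK4 with dt=0.01: 646 steps to T=6.46. Trajectory (selected grid times):
t=0.00: P=30.45 G=47.08 R=45.19 A=48.70 S=10.96
t=0.72: P=32.07 G=46.99 R=45.38 A=47.00 S=11.84
t=1.44: P=33.70 G=46.89 R=45.56 A=45.32 S=12.72
t=2.15: P=35.30 G=46.80 R=45.74 A=43.66 S=13.58
t=2.87: P=36.93 G=46.71 R=45.93 A=41.99 S=14.43
t=3.59: P=38.55 G=46.62 R=46.11 A=40.33 S=15.28
t=4.31: P=40.18 G=46.53 R=46.30 A=38.67 S=16.12
t=5.02: P=41.78 G=46.43 R=46.48 A=37.06 S=16.94
t=5.74: P=43.40 G=46.34 R=46.67 A=35.43 S=17.76
t=6.46: P=45.03 G=46.25 R=46.85 A=33.81 S=18.56
Read off A at T=6.46: 33.81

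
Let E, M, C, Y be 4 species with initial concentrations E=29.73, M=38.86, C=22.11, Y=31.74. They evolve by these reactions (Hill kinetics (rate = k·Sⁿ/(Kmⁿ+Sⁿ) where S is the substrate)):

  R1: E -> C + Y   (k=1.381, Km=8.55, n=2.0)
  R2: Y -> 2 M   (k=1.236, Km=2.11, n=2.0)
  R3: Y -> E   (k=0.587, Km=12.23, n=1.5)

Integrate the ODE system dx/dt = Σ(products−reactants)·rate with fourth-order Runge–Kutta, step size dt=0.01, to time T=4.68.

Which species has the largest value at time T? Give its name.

Dominant species at T: M

RK4 with dt=0.01: 468 steps to T=4.68. Trajectory (selected grid times):
t=0.00: E=29.73 M=38.86 C=22.11 Y=31.74
t=0.52: E=29.31 M=40.14 C=22.77 Y=31.52
t=1.04: E=28.90 M=41.42 C=23.43 Y=31.29
t=1.56: E=28.48 M=42.70 C=24.09 Y=31.07
t=2.08: E=28.07 M=43.98 C=24.75 Y=30.84
t=2.60: E=27.66 M=45.26 C=25.41 Y=30.61
t=3.12: E=27.25 M=46.54 C=26.06 Y=30.38
t=3.64: E=26.84 M=47.82 C=26.71 Y=30.16
t=4.16: E=26.43 M=49.10 C=27.37 Y=29.92
t=4.68: E=26.02 M=50.37 C=28.02 Y=29.69
At T=4.68: E=26.02 M=50.37 C=28.02 Y=29.69; the largest is M.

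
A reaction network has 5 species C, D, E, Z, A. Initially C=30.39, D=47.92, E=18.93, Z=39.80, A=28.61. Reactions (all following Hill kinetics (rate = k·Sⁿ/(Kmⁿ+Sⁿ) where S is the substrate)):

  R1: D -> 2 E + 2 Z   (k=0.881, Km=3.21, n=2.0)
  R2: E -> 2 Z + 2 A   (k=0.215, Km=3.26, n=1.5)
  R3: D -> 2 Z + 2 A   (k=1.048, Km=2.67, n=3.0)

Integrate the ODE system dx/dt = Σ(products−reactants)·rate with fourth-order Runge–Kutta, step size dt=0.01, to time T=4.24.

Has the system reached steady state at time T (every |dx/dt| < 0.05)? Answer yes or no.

RK4 with dt=0.01: 424 steps to T=4.24. Trajectory (selected grid times):
t=0.00: C=30.39 D=47.92 E=18.93 Z=39.80 A=28.61
t=0.47: C=30.39 D=47.02 E=19.66 Z=41.80 A=29.78
t=0.94: C=30.39 D=46.11 E=20.39 Z=43.80 A=30.96
t=1.41: C=30.39 D=45.21 E=21.12 Z=45.80 A=32.13
t=1.88: C=30.39 D=44.30 E=21.85 Z=47.80 A=33.31
t=2.36: C=30.39 D=43.38 E=22.59 Z=49.84 A=34.51
t=2.83: C=30.39 D=42.47 E=23.32 Z=51.84 A=35.69
t=3.30: C=30.39 D=41.57 E=24.05 Z=53.84 A=36.86
t=3.77: C=30.39 D=40.67 E=24.77 Z=55.84 A=38.04
t=4.24: C=30.39 D=39.76 E=25.50 Z=57.84 A=39.22
Rates at T: R1=0.8753, R2=0.2056, R3=1.0477
dx/dt at T (Σ net stoichiometry × rate): C=+0.0000, D=-1.9230, E=+1.5450, Z=+4.2572, A=+2.5066
Largest |dx/dt| is |+4.2572| (Z) ≥ 0.05 → not steady.

Steady state at T: no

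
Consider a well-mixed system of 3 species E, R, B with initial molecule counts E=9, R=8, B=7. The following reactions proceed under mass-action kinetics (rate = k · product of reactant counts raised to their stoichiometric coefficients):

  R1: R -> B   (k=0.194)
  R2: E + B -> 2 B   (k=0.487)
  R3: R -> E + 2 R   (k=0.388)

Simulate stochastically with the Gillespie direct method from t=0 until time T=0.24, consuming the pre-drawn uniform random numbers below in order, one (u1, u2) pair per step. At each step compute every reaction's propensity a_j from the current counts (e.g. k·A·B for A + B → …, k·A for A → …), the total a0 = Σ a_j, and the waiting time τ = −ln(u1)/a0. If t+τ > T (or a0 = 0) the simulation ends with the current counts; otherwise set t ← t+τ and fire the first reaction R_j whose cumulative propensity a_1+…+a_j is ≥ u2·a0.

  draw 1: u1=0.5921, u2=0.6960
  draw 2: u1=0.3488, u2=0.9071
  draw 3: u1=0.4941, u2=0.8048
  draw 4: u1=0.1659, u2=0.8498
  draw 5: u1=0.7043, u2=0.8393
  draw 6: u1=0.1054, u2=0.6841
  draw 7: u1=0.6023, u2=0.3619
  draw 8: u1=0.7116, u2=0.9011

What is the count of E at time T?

E at T = 2

t=0.000: E=9 R=8 B=7
Draw 1: a1=1.552, a2=30.681, a3=3.104, a0=35.337; τ=−ln(0.5921)/35.337=0.015 → t=0.015; u2·a0=0.6960·35.337=24.595; a1=1.552 < 24.595 ≤ a1+a2=32.233 → R2 fires; E=8 R=8 B=8
Draw 2: a1=1.552, a2=31.168, a3=3.104, a0=35.824; τ=−ln(0.3488)/35.824=0.029 → t=0.044; u2·a0=0.9071·35.824=32.496; a1=1.552 < 32.496 ≤ a1+a2=32.720 → R2 fires; E=7 R=8 B=9
Draw 3: a1=1.552, a2=30.681, a3=3.104, a0=35.337; τ=−ln(0.4941)/35.337=0.020 → t=0.064; u2·a0=0.8048·35.337=28.439; a1=1.552 < 28.439 ≤ a1+a2=32.233 → R2 fires; E=6 R=8 B=10
Draw 4: a1=1.552, a2=29.220, a3=3.104, a0=33.876; τ=−ln(0.1659)/33.876=0.053 → t=0.117; u2·a0=0.8498·33.876=28.788; a1=1.552 < 28.788 ≤ a1+a2=30.772 → R2 fires; E=5 R=8 B=11
Draw 5: a1=1.552, a2=26.785, a3=3.104, a0=31.441; τ=−ln(0.7043)/31.441=0.011 → t=0.128; u2·a0=0.8393·31.441=26.388; a1=1.552 < 26.388 ≤ a1+a2=28.337 → R2 fires; E=4 R=8 B=12
Draw 6: a1=1.552, a2=23.376, a3=3.104, a0=28.032; τ=−ln(0.1054)/28.032=0.080 → t=0.209; u2·a0=0.6841·28.032=19.177; a1=1.552 < 19.177 ≤ a1+a2=24.928 → R2 fires; E=3 R=8 B=13
Draw 7: a1=1.552, a2=18.993, a3=3.104, a0=23.649; τ=−ln(0.6023)/23.649=0.021 → t=0.230; u2·a0=0.3619·23.649=8.559; a1=1.552 < 8.559 ≤ a1+a2=20.545 → R2 fires; E=2 R=8 B=14
Draw 8: a1=1.552, a2=13.636, a3=3.104, a0=18.292; τ=−ln(0.7116)/18.292=0.019 → t=0.249 > T=0.24: stop.
Read off E at T=0.24: 2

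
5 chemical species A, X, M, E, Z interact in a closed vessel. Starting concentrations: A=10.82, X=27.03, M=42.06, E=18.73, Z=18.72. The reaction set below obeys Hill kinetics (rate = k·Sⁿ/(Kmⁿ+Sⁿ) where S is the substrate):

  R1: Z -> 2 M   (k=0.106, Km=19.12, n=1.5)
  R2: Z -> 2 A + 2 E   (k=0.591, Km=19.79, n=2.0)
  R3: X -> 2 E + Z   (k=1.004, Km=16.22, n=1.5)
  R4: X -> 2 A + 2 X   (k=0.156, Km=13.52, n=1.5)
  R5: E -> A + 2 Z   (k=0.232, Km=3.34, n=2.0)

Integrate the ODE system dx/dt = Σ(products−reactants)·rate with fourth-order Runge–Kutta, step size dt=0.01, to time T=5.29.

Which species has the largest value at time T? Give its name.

RK4 with dt=0.01: 529 steps to T=5.29. Trajectory (selected grid times):
t=0.00: A=10.82 X=27.03 M=42.06 E=18.73 Z=18.72
t=0.59: A=11.42 X=26.69 M=42.12 E=19.74 Z=19.19
t=1.18: A=12.03 X=26.36 M=42.19 E=20.75 Z=19.66
t=1.76: A=12.64 X=26.04 M=42.25 E=21.74 Z=20.11
t=2.35: A=13.27 X=25.71 M=42.31 E=22.76 Z=20.56
t=2.94: A=13.90 X=25.38 M=42.38 E=23.78 Z=21.00
t=3.53: A=14.54 X=25.06 M=42.45 E=24.80 Z=21.44
t=4.11: A=15.17 X=24.74 M=42.52 E=25.80 Z=21.87
t=4.70: A=15.83 X=24.42 M=42.58 E=26.83 Z=22.30
t=5.29: A=16.48 X=24.10 M=42.65 E=27.85 Z=22.72
At T=5.29: A=16.48 X=24.10 M=42.65 E=27.85 Z=22.72; the largest is M.

Dominant species at T: M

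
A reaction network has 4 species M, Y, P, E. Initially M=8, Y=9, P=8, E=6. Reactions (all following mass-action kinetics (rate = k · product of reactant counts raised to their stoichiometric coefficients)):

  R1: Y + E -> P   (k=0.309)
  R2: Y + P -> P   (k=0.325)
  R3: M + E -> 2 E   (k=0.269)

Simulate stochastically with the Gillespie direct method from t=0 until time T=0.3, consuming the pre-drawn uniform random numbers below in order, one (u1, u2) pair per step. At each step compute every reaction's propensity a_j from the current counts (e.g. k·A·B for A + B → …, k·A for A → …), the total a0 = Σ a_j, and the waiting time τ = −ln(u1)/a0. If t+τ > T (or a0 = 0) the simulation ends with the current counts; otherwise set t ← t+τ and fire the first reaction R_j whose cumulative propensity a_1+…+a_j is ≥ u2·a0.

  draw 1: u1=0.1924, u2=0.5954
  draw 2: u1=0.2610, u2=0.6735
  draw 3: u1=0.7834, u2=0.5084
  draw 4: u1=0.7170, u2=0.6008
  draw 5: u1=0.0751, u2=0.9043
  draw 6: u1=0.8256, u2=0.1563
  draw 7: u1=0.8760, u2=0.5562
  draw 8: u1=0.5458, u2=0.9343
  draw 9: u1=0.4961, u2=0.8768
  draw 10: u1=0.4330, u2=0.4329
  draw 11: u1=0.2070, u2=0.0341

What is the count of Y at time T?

Y at T = 2

t=0.000: M=8 Y=9 P=8 E=6
Draw 1: a1=16.686, a2=23.400, a3=12.912, a0=52.998; τ=−ln(0.1924)/52.998=0.031 → t=0.031; u2·a0=0.5954·52.998=31.555; a1=16.686 < 31.555 ≤ a1+a2=40.086 → R2 fires; M=8 Y=8 P=8 E=6
Draw 2: a1=14.832, a2=20.800, a3=12.912, a0=48.544; τ=−ln(0.2610)/48.544=0.028 → t=0.059; u2·a0=0.6735·48.544=32.694; a1=14.832 < 32.694 ≤ a1+a2=35.632 → R2 fires; M=8 Y=7 P=8 E=6
Draw 3: a1=12.978, a2=18.200, a3=12.912, a0=44.090; τ=−ln(0.7834)/44.090=0.006 → t=0.064; u2·a0=0.5084·44.090=22.415; a1=12.978 < 22.415 ≤ a1+a2=31.178 → R2 fires; M=8 Y=6 P=8 E=6
Draw 4: a1=11.124, a2=15.600, a3=12.912, a0=39.636; τ=−ln(0.7170)/39.636=0.008 → t=0.073; u2·a0=0.6008·39.636=23.813; a1=11.124 < 23.813 ≤ a1+a2=26.724 → R2 fires; M=8 Y=5 P=8 E=6
Draw 5: a1=9.270, a2=13.000, a3=12.912, a0=35.182; τ=−ln(0.0751)/35.182=0.074 → t=0.146; u2·a0=0.9043·35.182=31.815; a1+a2=22.270 < 31.815 ≤ a1+…+a3=35.182 → R3 fires; M=7 Y=5 P=8 E=7
Draw 6: a1=10.815, a2=13.000, a3=13.181, a0=36.996; τ=−ln(0.8256)/36.996=0.005 → t=0.151; u2·a0=0.1563·36.996=5.782 ≤ a1=10.815 → R1 fires; M=7 Y=4 P=9 E=6
Draw 7: a1=7.416, a2=11.700, a3=11.298, a0=30.414; τ=−ln(0.8760)/30.414=0.004 → t=0.156; u2·a0=0.5562·30.414=16.916; a1=7.416 < 16.916 ≤ a1+a2=19.116 → R2 fires; M=7 Y=3 P=9 E=6
Draw 8: a1=5.562, a2=8.775, a3=11.298, a0=25.635; τ=−ln(0.5458)/25.635=0.024 → t=0.179; u2·a0=0.9343·25.635=23.951; a1+a2=14.337 < 23.951 ≤ a1+…+a3=25.635 → R3 fires; M=6 Y=3 P=9 E=7
Draw 9: a1=6.489, a2=8.775, a3=11.298, a0=26.562; τ=−ln(0.4961)/26.562=0.026 → t=0.206; u2·a0=0.8768·26.562=23.290; a1+a2=15.264 < 23.290 ≤ a1+…+a3=26.562 → R3 fires; M=5 Y=3 P=9 E=8
Draw 10: a1=7.416, a2=8.775, a3=10.760, a0=26.951; τ=−ln(0.4330)/26.951=0.031 → t=0.237; u2·a0=0.4329·26.951=11.667; a1=7.416 < 11.667 ≤ a1+a2=16.191 → R2 fires; M=5 Y=2 P=9 E=8
Draw 11: a1=4.944, a2=5.850, a3=10.760, a0=21.554; τ=−ln(0.2070)/21.554=0.073 → t=0.310 > T=0.3: stop.
Read off Y at T=0.3: 2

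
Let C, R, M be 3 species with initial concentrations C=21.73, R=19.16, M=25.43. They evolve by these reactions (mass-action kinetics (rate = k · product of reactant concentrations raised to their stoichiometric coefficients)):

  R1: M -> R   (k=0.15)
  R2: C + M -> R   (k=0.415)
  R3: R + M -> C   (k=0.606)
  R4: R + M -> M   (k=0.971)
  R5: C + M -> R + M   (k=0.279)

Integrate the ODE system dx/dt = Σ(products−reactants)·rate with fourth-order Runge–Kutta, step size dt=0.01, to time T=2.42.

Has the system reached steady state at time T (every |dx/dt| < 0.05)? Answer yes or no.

RK4 with dt=0.01: 242 steps to T=2.42. Trajectory (selected grid times):
t=0.00: C=21.73 R=19.16 M=25.43
t=0.27: C=13.57 R=8.04 M=0.84
t=0.54: C=13.24 R=7.82 M=0.05
t=0.81: C=13.22 R=7.80 M=0.00
t=1.08: C=13.22 R=7.80 M=0.00
t=1.34: C=13.22 R=7.80 M=0.00
t=1.61: C=13.22 R=7.80 M=0.00
t=1.88: C=13.22 R=7.80 M=0.00
t=2.15: C=13.22 R=7.80 M=0.00
t=2.42: C=13.22 R=7.80 M=0.00
Rates at T: R1=0.0000, R2=0.0000, R3=0.0000, R4=0.0000, R5=0.0000
dx/dt at T (Σ net stoichiometry × rate): C=-0.0000, R=-0.0000, M=-0.0000
Largest |dx/dt| is |-0.0000| (M) < 0.05 → steady.

Steady state at T: yes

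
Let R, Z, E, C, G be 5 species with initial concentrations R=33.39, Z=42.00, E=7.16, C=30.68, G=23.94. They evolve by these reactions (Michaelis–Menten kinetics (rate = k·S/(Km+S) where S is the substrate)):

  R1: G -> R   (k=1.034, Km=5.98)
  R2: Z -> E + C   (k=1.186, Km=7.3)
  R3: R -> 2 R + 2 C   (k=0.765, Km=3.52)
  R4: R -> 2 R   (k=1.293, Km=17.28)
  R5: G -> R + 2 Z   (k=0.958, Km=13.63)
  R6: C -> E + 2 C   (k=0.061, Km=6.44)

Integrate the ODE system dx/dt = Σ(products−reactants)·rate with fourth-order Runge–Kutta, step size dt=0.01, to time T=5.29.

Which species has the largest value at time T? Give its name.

Dominant species at T: R

RK4 with dt=0.01: 529 steps to T=5.29. Trajectory (selected grid times):
t=0.00: R=33.39 Z=42.00 E=7.16 C=30.68 G=23.94
t=0.59: R=35.15 Z=42.12 E=7.79 C=32.12 G=23.10
t=1.18: R=36.91 Z=42.23 E=8.41 C=33.57 G=22.26
t=1.76: R=38.65 Z=42.33 E=9.03 C=35.00 G=21.45
t=2.35: R=40.41 Z=42.42 E=9.66 C=36.46 G=20.63
t=2.94: R=42.17 Z=42.49 E=10.28 C=37.92 G=19.82
t=3.53: R=43.93 Z=42.56 E=10.91 C=39.38 G=19.02
t=4.11: R=45.66 Z=42.62 E=11.53 C=40.82 G=18.25
t=4.70: R=47.41 Z=42.66 E=12.16 C=42.29 G=17.47
t=5.29: R=49.16 Z=42.69 E=12.79 C=43.76 G=16.70
At T=5.29: R=49.16 Z=42.69 E=12.79 C=43.76 G=16.70; the largest is R.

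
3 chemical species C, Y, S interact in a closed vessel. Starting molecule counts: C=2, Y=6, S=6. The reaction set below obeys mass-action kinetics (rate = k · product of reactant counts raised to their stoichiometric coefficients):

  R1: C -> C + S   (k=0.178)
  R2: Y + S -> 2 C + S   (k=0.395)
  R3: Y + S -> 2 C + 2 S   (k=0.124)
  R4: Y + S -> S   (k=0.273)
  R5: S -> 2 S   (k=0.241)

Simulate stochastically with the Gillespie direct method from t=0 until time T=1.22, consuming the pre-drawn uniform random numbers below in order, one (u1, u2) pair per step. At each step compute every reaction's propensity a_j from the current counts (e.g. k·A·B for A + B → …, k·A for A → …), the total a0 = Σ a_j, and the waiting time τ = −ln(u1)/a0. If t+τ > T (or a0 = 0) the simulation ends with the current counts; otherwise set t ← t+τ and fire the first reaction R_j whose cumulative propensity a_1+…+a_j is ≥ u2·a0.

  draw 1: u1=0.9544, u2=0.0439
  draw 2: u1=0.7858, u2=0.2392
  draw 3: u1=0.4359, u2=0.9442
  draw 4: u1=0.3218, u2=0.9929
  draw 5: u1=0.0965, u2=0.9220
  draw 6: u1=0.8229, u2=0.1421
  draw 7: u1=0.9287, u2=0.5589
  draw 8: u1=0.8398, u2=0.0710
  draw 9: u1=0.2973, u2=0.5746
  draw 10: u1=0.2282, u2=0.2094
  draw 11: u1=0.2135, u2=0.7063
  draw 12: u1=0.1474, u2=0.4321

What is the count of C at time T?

C at T = 12

t=0.000: C=2 Y=6 S=6
Draw 1: a1=0.356, a2=14.220, a3=4.464, a4=9.828, a5=1.446, a0=30.314; τ=−ln(0.9544)/30.314=0.002 → t=0.002; u2·a0=0.0439·30.314=1.331; a1=0.356 < 1.331 ≤ a1+a2=14.576 → R2 fires; C=4 Y=5 S=6
Draw 2: a1=0.712, a2=11.850, a3=3.720, a4=8.190, a5=1.446, a0=25.918; τ=−ln(0.7858)/25.918=0.009 → t=0.011; u2·a0=0.2392·25.918=6.200; a1=0.712 < 6.200 ≤ a1+a2=12.562 → R2 fires; C=6 Y=4 S=6
Draw 3: a1=1.068, a2=9.480, a3=2.976, a4=6.552, a5=1.446, a0=21.522; τ=−ln(0.4359)/21.522=0.039 → t=0.049; u2·a0=0.9442·21.522=20.321; a1+…+a4=20.076 < 20.321 ≤ a1+…+a5=21.522 → R5 fires; C=6 Y=4 S=7
Draw 4: a1=1.068, a2=11.060, a3=3.472, a4=7.644, a5=1.687, a0=24.931; τ=−ln(0.3218)/24.931=0.045 → t=0.095; u2·a0=0.9929·24.931=24.754; a1+…+a4=23.244 < 24.754 ≤ a1+…+a5=24.931 → R5 fires; C=6 Y=4 S=8
Draw 5: a1=1.068, a2=12.640, a3=3.968, a4=8.736, a5=1.928, a0=28.340; τ=−ln(0.0965)/28.340=0.083 → t=0.177; u2·a0=0.9220·28.340=26.129; a1+…+a3=17.676 < 26.129 ≤ a1+…+a4=26.412 → R4 fires; C=6 Y=3 S=8
Draw 6: a1=1.068, a2=9.480, a3=2.976, a4=6.552, a5=1.928, a0=22.004; τ=−ln(0.8229)/22.004=0.009 → t=0.186; u2·a0=0.1421·22.004=3.127; a1=1.068 < 3.127 ≤ a1+a2=10.548 → R2 fires; C=8 Y=2 S=8
Draw 7: a1=1.424, a2=6.320, a3=1.984, a4=4.368, a5=1.928, a0=16.024; τ=−ln(0.9287)/16.024=0.005 → t=0.191; u2·a0=0.5589·16.024=8.956; a1+a2=7.744 < 8.956 ≤ a1+…+a3=9.728 → R3 fires; C=10 Y=1 S=9
Draw 8: a1=1.780, a2=3.555, a3=1.116, a4=2.457, a5=2.169, a0=11.077; τ=−ln(0.8398)/11.077=0.016 → t=0.207; u2·a0=0.0710·11.077=0.786 ≤ a1=1.780 → R1 fires; C=10 Y=1 S=10
Draw 9: a1=1.780, a2=3.950, a3=1.240, a4=2.730, a5=2.410, a0=12.110; τ=−ln(0.2973)/12.110=0.100 → t=0.307; u2·a0=0.5746·12.110=6.958; a1+a2=5.730 < 6.958 ≤ a1+…+a3=6.970 → R3 fires; C=12 Y=0 S=11
Draw 10: a1=2.136, a2=0.000, a3=0.000, a4=0.000, a5=2.651, a0=4.787; τ=−ln(0.2282)/4.787=0.309 → t=0.615; u2·a0=0.2094·4.787=1.002 ≤ a1=2.136 → R1 fires; C=12 Y=0 S=12
Draw 11: a1=2.136, a2=0.000, a3=0.000, a4=0.000, a5=2.892, a0=5.028; τ=−ln(0.2135)/5.028=0.307 → t=0.923; u2·a0=0.7063·5.028=3.551; a1+…+a4=2.136 < 3.551 ≤ a1+…+a5=5.028 → R5 fires; C=12 Y=0 S=13
Draw 12: a1=2.136, a2=0.000, a3=0.000, a4=0.000, a5=3.133, a0=5.269; τ=−ln(0.1474)/5.269=0.363 → t=1.286 > T=1.22: stop.
Read off C at T=1.22: 12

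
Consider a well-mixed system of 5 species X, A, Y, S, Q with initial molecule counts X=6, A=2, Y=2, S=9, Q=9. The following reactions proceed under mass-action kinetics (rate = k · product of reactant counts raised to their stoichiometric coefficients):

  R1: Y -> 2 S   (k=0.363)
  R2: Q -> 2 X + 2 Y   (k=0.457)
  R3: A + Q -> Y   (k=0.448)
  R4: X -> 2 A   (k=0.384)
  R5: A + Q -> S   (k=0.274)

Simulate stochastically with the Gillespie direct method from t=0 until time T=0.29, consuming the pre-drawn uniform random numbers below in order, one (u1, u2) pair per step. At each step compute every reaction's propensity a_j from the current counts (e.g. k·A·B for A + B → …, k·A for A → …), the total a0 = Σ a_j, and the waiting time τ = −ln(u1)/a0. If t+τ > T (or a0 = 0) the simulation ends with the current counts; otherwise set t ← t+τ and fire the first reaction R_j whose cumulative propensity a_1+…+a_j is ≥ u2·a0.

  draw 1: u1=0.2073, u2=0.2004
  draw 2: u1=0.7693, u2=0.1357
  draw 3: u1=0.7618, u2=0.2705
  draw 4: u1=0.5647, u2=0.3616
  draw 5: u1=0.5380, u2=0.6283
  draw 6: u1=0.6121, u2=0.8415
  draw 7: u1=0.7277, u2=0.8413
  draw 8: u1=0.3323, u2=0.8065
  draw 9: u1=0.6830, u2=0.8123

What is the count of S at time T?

S at T = 11

t=0.000: X=6 A=2 Y=2 S=9 Q=9
Draw 1: a1=0.726, a2=4.113, a3=8.064, a4=2.304, a5=4.932, a0=20.139; τ=−ln(0.2073)/20.139=0.078 → t=0.078; u2·a0=0.2004·20.139=4.036; a1=0.726 < 4.036 ≤ a1+a2=4.839 → R2 fires; X=8 A=2 Y=4 S=9 Q=8
Draw 2: a1=1.452, a2=3.656, a3=7.168, a4=3.072, a5=4.384, a0=19.732; τ=−ln(0.7693)/19.732=0.013 → t=0.091; u2·a0=0.1357·19.732=2.678; a1=1.452 < 2.678 ≤ a1+a2=5.108 → R2 fires; X=10 A=2 Y=6 S=9 Q=7
Draw 3: a1=2.178, a2=3.199, a3=6.272, a4=3.840, a5=3.836, a0=19.325; τ=−ln(0.7618)/19.325=0.014 → t=0.106; u2·a0=0.2705·19.325=5.227; a1=2.178 < 5.227 ≤ a1+a2=5.377 → R2 fires; X=12 A=2 Y=8 S=9 Q=6
Draw 4: a1=2.904, a2=2.742, a3=5.376, a4=4.608, a5=3.288, a0=18.918; τ=−ln(0.5647)/18.918=0.030 → t=0.136; u2·a0=0.3616·18.918=6.841; a1+a2=5.646 < 6.841 ≤ a1+…+a3=11.022 → R3 fires; X=12 A=1 Y=9 S=9 Q=5
Draw 5: a1=3.267, a2=2.285, a3=2.240, a4=4.608, a5=1.370, a0=13.770; τ=−ln(0.5380)/13.770=0.045 → t=0.181; u2·a0=0.6283·13.770=8.652; a1+…+a3=7.792 < 8.652 ≤ a1+…+a4=12.400 → R4 fires; X=11 A=3 Y=9 S=9 Q=5
Draw 6: a1=3.267, a2=2.285, a3=6.720, a4=4.224, a5=4.110, a0=20.606; τ=−ln(0.6121)/20.606=0.024 → t=0.205; u2·a0=0.8415·20.606=17.340; a1+…+a4=16.496 < 17.340 ≤ a1+…+a5=20.606 → R5 fires; X=11 A=2 Y=9 S=10 Q=4
Draw 7: a1=3.267, a2=1.828, a3=3.584, a4=4.224, a5=2.192, a0=15.095; τ=−ln(0.7277)/15.095=0.021 → t=0.226; u2·a0=0.8413·15.095=12.699; a1+…+a3=8.679 < 12.699 ≤ a1+…+a4=12.903 → R4 fires; X=10 A=4 Y=9 S=10 Q=4
Draw 8: a1=3.267, a2=1.828, a3=7.168, a4=3.840, a5=4.384, a0=20.487; τ=−ln(0.3323)/20.487=0.054 → t=0.279; u2·a0=0.8065·20.487=16.523; a1+…+a4=16.103 < 16.523 ≤ a1+…+a5=20.487 → R5 fires; X=10 A=3 Y=9 S=11 Q=3
Draw 9: a1=3.267, a2=1.371, a3=4.032, a4=3.840, a5=2.466, a0=14.976; τ=−ln(0.6830)/14.976=0.025 → t=0.305 > T=0.29: stop.
Read off S at T=0.29: 11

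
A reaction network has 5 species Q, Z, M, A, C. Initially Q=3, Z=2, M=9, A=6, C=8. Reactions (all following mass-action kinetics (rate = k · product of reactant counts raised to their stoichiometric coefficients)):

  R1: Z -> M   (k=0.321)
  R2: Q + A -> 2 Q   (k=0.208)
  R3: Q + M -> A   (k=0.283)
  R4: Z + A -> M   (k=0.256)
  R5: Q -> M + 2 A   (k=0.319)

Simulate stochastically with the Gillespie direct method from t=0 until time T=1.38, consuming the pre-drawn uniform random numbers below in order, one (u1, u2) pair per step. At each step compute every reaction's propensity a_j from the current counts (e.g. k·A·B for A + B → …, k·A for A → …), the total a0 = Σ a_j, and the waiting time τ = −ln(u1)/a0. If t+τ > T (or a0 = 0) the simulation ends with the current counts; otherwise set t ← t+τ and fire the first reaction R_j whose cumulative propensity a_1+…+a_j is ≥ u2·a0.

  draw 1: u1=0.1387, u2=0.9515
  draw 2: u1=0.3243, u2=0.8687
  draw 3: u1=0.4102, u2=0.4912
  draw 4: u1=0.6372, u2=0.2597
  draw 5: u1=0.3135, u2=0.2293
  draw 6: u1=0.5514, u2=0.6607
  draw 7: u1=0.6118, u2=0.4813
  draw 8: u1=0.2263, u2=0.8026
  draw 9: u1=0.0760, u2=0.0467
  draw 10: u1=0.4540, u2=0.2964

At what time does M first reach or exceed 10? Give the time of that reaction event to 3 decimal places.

t=0.000: Q=3 Z=2 M=9 A=6 C=8
Draw 1: a1=0.642, a2=3.744, a3=7.641, a4=3.072, a5=0.957, a0=16.056; τ=−ln(0.1387)/16.056=0.123 → t=0.123; u2·a0=0.9515·16.056=15.277; a1+…+a4=15.099 < 15.277 ≤ a1+…+a5=16.056 → R5 fires; Q=2 Z=2 M=10 A=8 C=8
Draw 2: a1=0.642, a2=3.328, a3=5.660, a4=4.096, a5=0.638, a0=14.364; τ=−ln(0.3243)/14.364=0.078 → t=0.201; u2·a0=0.8687·14.364=12.478; a1+…+a3=9.630 < 12.478 ≤ a1+…+a4=13.726 → R4 fires; Q=2 Z=1 M=11 A=7 C=8
Draw 3: a1=0.321, a2=2.912, a3=6.226, a4=1.792, a5=0.638, a0=11.889; τ=−ln(0.4102)/11.889=0.075 → t=0.276; u2·a0=0.4912·11.889=5.840; a1+a2=3.233 < 5.840 ≤ a1+…+a3=9.459 → R3 fires; Q=1 Z=1 M=10 A=8 C=8
Draw 4: a1=0.321, a2=1.664, a3=2.830, a4=2.048, a5=0.319, a0=7.182; τ=−ln(0.6372)/7.182=0.063 → t=0.339; u2·a0=0.2597·7.182=1.865; a1=0.321 < 1.865 ≤ a1+a2=1.985 → R2 fires; Q=2 Z=1 M=10 A=7 C=8
Draw 5: a1=0.321, a2=2.912, a3=5.660, a4=1.792, a5=0.638, a0=11.323; τ=−ln(0.3135)/11.323=0.102 → t=0.442; u2·a0=0.2293·11.323=2.596; a1=0.321 < 2.596 ≤ a1+a2=3.233 → R2 fires; Q=3 Z=1 M=10 A=6 C=8
Draw 6: a1=0.321, a2=3.744, a3=8.490, a4=1.536, a5=0.957, a0=15.048; τ=−ln(0.5514)/15.048=0.040 → t=0.481; u2·a0=0.6607·15.048=9.942; a1+a2=4.065 < 9.942 ≤ a1+…+a3=12.555 → R3 fires; Q=2 Z=1 M=9 A=7 C=8
Draw 7: a1=0.321, a2=2.912, a3=5.094, a4=1.792, a5=0.638, a0=10.757; τ=−ln(0.6118)/10.757=0.046 → t=0.527; u2·a0=0.4813·10.757=5.177; a1+a2=3.233 < 5.177 ≤ a1+…+a3=8.327 → R3 fires; Q=1 Z=1 M=8 A=8 C=8
Draw 8: a1=0.321, a2=1.664, a3=2.264, a4=2.048, a5=0.319, a0=6.616; τ=−ln(0.2263)/6.616=0.225 → t=0.751; u2·a0=0.8026·6.616=5.310; a1+…+a3=4.249 < 5.310 ≤ a1+…+a4=6.297 → R4 fires; Q=1 Z=0 M=9 A=7 C=8
Draw 9: a1=0.000, a2=1.456, a3=2.547, a4=0.000, a5=0.319, a0=4.322; τ=−ln(0.0760)/4.322=0.596 → t=1.348; u2·a0=0.0467·4.322=0.202; a1=0.000 < 0.202 ≤ a1+a2=1.456 → R2 fires; Q=2 Z=0 M=9 A=6 C=8
Draw 10: a1=0.000, a2=2.496, a3=5.094, a4=0.000, a5=0.638, a0=8.228; τ=−ln(0.4540)/8.228=0.096 → t=1.444 > T=1.38: stop.
M first becomes ≥ 10 when it reaches 10 at the event at t=0.123.

Threshold first reached at t = 0.123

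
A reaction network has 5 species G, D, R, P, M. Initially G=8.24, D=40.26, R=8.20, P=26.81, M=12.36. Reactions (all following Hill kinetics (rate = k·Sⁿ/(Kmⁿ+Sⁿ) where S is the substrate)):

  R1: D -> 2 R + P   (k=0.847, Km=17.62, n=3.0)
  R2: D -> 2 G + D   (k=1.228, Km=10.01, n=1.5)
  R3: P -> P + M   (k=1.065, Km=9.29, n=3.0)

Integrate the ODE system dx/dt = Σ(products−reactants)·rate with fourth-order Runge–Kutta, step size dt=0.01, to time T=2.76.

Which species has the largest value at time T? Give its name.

RK4 with dt=0.01: 276 steps to T=2.76. Trajectory (selected grid times):
t=0.00: G=8.24 D=40.26 R=8.20 P=26.81 M=12.36
t=0.31: G=8.92 D=40.02 R=8.68 P=27.05 M=12.68
t=0.61: G=9.57 D=39.78 R=9.15 P=27.29 M=12.98
t=0.92: G=10.25 D=39.54 R=9.63 P=27.53 M=13.30
t=1.23: G=10.92 D=39.30 R=10.12 P=27.77 M=13.62
t=1.53: G=11.57 D=39.07 R=10.58 P=28.00 M=13.93
t=1.84: G=12.25 D=38.83 R=11.06 P=28.24 M=14.25
t=2.15: G=12.92 D=38.59 R=11.54 P=28.48 M=14.57
t=2.45: G=13.57 D=38.36 R=12.01 P=28.71 M=14.87
t=2.76: G=14.24 D=38.12 R=12.49 P=28.95 M=15.19
At T=2.76: G=14.24 D=38.12 R=12.49 P=28.95 M=15.19; the largest is D.

Dominant species at T: D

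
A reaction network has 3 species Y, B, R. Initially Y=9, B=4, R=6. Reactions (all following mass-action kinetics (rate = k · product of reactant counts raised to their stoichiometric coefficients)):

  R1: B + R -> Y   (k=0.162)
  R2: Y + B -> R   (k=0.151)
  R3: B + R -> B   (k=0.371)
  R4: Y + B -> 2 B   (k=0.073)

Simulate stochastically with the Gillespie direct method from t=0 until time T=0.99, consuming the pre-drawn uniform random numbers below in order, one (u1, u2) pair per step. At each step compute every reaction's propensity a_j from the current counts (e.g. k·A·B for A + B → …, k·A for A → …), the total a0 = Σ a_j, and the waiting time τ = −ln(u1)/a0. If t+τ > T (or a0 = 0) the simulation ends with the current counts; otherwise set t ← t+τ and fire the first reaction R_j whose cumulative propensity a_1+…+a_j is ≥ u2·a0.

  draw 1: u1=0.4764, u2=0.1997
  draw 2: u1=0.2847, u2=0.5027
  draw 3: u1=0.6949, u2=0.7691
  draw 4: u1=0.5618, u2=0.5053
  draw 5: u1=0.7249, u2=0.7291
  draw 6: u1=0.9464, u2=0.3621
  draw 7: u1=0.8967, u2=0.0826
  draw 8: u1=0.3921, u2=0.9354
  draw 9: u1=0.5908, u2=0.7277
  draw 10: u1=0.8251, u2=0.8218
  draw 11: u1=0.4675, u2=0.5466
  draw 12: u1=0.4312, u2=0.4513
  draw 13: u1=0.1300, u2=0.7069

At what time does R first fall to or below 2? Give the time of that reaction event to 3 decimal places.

t=0.000: Y=9 B=4 R=6
Draw 1: a1=3.888, a2=5.436, a3=8.904, a4=2.628, a0=20.856; τ=−ln(0.4764)/20.856=0.036 → t=0.036; u2·a0=0.1997·20.856=4.165; a1=3.888 < 4.165 ≤ a1+a2=9.324 → R2 fires; Y=8 B=3 R=7
Draw 2: a1=3.402, a2=3.624, a3=7.791, a4=1.752, a0=16.569; τ=−ln(0.2847)/16.569=0.076 → t=0.111; u2·a0=0.5027·16.569=8.329; a1+a2=7.026 < 8.329 ≤ a1+…+a3=14.817 → R3 fires; Y=8 B=3 R=6
Draw 3: a1=2.916, a2=3.624, a3=6.678, a4=1.752, a0=14.970; τ=−ln(0.6949)/14.970=0.024 → t=0.136; u2·a0=0.7691·14.970=11.513; a1+a2=6.540 < 11.513 ≤ a1+…+a3=13.218 → R3 fires; Y=8 B=3 R=5
Draw 4: a1=2.430, a2=3.624, a3=5.565, a4=1.752, a0=13.371; τ=−ln(0.5618)/13.371=0.043 → t=0.179; u2·a0=0.5053·13.371=6.756; a1+a2=6.054 < 6.756 ≤ a1+…+a3=11.619 → R3 fires; Y=8 B=3 R=4
Draw 5: a1=1.944, a2=3.624, a3=4.452, a4=1.752, a0=11.772; τ=−ln(0.7249)/11.772=0.027 → t=0.206; u2·a0=0.7291·11.772=8.583; a1+a2=5.568 < 8.583 ≤ a1+…+a3=10.020 → R3 fires; Y=8 B=3 R=3
Draw 6: a1=1.458, a2=3.624, a3=3.339, a4=1.752, a0=10.173; τ=−ln(0.9464)/10.173=0.005 → t=0.212; u2·a0=0.3621·10.173=3.684; a1=1.458 < 3.684 ≤ a1+a2=5.082 → R2 fires; Y=7 B=2 R=4
Draw 7: a1=1.296, a2=2.114, a3=2.968, a4=1.022, a0=7.400; τ=−ln(0.8967)/7.400=0.015 → t=0.226; u2·a0=0.0826·7.400=0.611 ≤ a1=1.296 → R1 fires; Y=8 B=1 R=3
Draw 8: a1=0.486, a2=1.208, a3=1.113, a4=0.584, a0=3.391; τ=−ln(0.3921)/3.391=0.276 → t=0.502; u2·a0=0.9354·3.391=3.172; a1+…+a3=2.807 < 3.172 ≤ a1+…+a4=3.391 → R4 fires; Y=7 B=2 R=3
Draw 9: a1=0.972, a2=2.114, a3=2.226, a4=1.022, a0=6.334; τ=−ln(0.5908)/6.334=0.083 → t=0.585; u2·a0=0.7277·6.334=4.609; a1+a2=3.086 < 4.609 ≤ a1+…+a3=5.312 → R3 fires; Y=7 B=2 R=2
Draw 10: a1=0.648, a2=2.114, a3=1.484, a4=1.022, a0=5.268; τ=−ln(0.8251)/5.268=0.036 → t=0.622; u2·a0=0.8218·5.268=4.329; a1+…+a3=4.246 < 4.329 ≤ a1+…+a4=5.268 → R4 fires; Y=6 B=3 R=2
Draw 11: a1=0.972, a2=2.718, a3=2.226, a4=1.314, a0=7.230; τ=−ln(0.4675)/7.230=0.105 → t=0.727; u2·a0=0.5466·7.230=3.952; a1+a2=3.690 < 3.952 ≤ a1+…+a3=5.916 → R3 fires; Y=6 B=3 R=1
Draw 12: a1=0.486, a2=2.718, a3=1.113, a4=1.314, a0=5.631; τ=−ln(0.4312)/5.631=0.149 → t=0.877; u2·a0=0.4513·5.631=2.541; a1=0.486 < 2.541 ≤ a1+a2=3.204 → R2 fires; Y=5 B=2 R=2
Draw 13: a1=0.648, a2=1.510, a3=1.484, a4=0.730, a0=4.372; τ=−ln(0.1300)/4.372=0.467 → t=1.343 > T=0.99: stop.
R first becomes ≤ 2 when it reaches 2 at the event at t=0.585.

Threshold first reached at t = 0.585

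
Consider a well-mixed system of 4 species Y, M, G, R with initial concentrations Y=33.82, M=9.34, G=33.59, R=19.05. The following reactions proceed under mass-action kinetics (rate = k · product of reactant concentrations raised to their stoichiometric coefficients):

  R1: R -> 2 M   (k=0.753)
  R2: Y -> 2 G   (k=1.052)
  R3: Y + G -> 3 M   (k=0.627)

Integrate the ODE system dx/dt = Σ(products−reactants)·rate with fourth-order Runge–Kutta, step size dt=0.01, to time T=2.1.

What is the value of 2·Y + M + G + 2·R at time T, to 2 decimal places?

Check how each reaction changes W = 2·Y + M + G + 2·R (weight of products minus weight of reactants):
R1: R -> 2 M: (1·2) − (2·1) = 2 − 2 = 0
R2: Y -> 2 G: (1·2) − (2·1) = 2 − 2 = 0
R3: Y + G -> 3 M: (1·3) − (2·1 + 1·1) = 3 − 3 = 0
Every reaction leaves W unchanged, so W is conserved and no simulation is needed: W(T) = W(0) = 2·33.82 + 9.34 + 33.59 + 2·19.05 = 148.67

Value at T = 148.67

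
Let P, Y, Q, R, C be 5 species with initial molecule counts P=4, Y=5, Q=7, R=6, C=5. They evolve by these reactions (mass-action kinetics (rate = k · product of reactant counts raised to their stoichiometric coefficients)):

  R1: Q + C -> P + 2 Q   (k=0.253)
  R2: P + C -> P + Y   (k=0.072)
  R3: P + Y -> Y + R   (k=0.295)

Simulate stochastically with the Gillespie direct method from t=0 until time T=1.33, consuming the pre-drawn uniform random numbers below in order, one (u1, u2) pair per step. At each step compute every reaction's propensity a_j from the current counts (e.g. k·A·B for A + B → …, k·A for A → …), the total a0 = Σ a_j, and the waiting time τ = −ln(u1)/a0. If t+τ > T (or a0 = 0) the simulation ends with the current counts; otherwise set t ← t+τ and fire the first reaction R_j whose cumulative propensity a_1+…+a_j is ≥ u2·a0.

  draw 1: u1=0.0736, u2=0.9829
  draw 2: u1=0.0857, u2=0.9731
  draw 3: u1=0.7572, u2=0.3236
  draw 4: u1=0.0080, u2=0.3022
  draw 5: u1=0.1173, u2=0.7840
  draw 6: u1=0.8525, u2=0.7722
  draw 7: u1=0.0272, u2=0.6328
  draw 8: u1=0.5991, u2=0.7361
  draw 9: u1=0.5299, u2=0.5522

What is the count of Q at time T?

Q at T = 10

t=0.000: P=4 Y=5 Q=7 R=6 C=5
Draw 1: a1=8.855, a2=1.440, a3=5.900, a0=16.195; τ=−ln(0.0736)/16.195=0.161 → t=0.161; u2·a0=0.9829·16.195=15.918; a1+a2=10.295 < 15.918 ≤ a1+…+a3=16.195 → R3 fires; P=3 Y=5 Q=7 R=7 C=5
Draw 2: a1=8.855, a2=1.080, a3=4.425, a0=14.360; τ=−ln(0.0857)/14.360=0.171 → t=0.332; u2·a0=0.9731·14.360=13.974; a1+a2=9.935 < 13.974 ≤ a1+…+a3=14.360 → R3 fires; P=2 Y=5 Q=7 R=8 C=5
Draw 3: a1=8.855, a2=0.720, a3=2.950, a0=12.525; τ=−ln(0.7572)/12.525=0.022 → t=0.354; u2·a0=0.3236·12.525=4.053 ≤ a1=8.855 → R1 fires; P=3 Y=5 Q=8 R=8 C=4
Draw 4: a1=8.096, a2=0.864, a3=4.425, a0=13.385; τ=−ln(0.0080)/13.385=0.361 → t=0.715; u2·a0=0.3022·13.385=4.045 ≤ a1=8.096 → R1 fires; P=4 Y=5 Q=9 R=8 C=3
Draw 5: a1=6.831, a2=0.864, a3=5.900, a0=13.595; τ=−ln(0.1173)/13.595=0.158 → t=0.873; u2·a0=0.7840·13.595=10.658; a1+a2=7.695 < 10.658 ≤ a1+…+a3=13.595 → R3 fires; P=3 Y=5 Q=9 R=9 C=3
Draw 6: a1=6.831, a2=0.648, a3=4.425, a0=11.904; τ=−ln(0.8525)/11.904=0.013 → t=0.886; u2·a0=0.7722·11.904=9.192; a1+a2=7.479 < 9.192 ≤ a1+…+a3=11.904 → R3 fires; P=2 Y=5 Q=9 R=10 C=3
Draw 7: a1=6.831, a2=0.432, a3=2.950, a0=10.213; τ=−ln(0.0272)/10.213=0.353 → t=1.239; u2·a0=0.6328·10.213=6.463 ≤ a1=6.831 → R1 fires; P=3 Y=5 Q=10 R=10 C=2
Draw 8: a1=5.060, a2=0.432, a3=4.425, a0=9.917; τ=−ln(0.5991)/9.917=0.052 → t=1.291; u2·a0=0.7361·9.917=7.300; a1+a2=5.492 < 7.300 ≤ a1+…+a3=9.917 → R3 fires; P=2 Y=5 Q=10 R=11 C=2
Draw 9: a1=5.060, a2=0.288, a3=2.950, a0=8.298; τ=−ln(0.5299)/8.298=0.077 → t=1.367 > T=1.33: stop.
Read off Q at T=1.33: 10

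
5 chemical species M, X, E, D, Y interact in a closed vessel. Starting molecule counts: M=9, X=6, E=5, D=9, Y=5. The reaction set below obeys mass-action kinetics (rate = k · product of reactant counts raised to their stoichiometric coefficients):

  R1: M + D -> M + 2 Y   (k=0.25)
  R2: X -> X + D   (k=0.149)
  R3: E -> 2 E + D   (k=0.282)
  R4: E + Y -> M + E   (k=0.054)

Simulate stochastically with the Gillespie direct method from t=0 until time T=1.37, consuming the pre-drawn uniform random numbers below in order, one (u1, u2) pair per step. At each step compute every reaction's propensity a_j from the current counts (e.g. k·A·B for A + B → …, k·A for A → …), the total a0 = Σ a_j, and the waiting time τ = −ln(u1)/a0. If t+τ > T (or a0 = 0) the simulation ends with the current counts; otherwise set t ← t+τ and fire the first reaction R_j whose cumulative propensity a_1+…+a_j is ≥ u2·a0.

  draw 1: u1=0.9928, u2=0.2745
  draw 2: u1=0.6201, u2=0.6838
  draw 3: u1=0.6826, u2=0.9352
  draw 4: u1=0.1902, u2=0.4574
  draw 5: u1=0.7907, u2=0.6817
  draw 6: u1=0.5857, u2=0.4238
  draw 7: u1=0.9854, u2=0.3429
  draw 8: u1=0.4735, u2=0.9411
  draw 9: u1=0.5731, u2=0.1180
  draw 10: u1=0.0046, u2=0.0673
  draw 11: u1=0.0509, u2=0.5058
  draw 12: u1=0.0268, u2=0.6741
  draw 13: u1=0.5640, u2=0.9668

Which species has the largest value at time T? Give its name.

t=0.000: M=9 X=6 E=5 D=9 Y=5
Draw 1: a1=20.250, a2=0.894, a3=1.410, a4=1.350, a0=23.904; τ=−ln(0.9928)/23.904=0.000 → t=0.000; u2·a0=0.2745·23.904=6.562 ≤ a1=20.250 → R1 fires; M=9 X=6 E=5 D=8 Y=7
Draw 2: a1=18.000, a2=0.894, a3=1.410, a4=1.890, a0=22.194; τ=−ln(0.6201)/22.194=0.022 → t=0.022; u2·a0=0.6838·22.194=15.176 ≤ a1=18.000 → R1 fires; M=9 X=6 E=5 D=7 Y=9
Draw 3: a1=15.750, a2=0.894, a3=1.410, a4=2.430, a0=20.484; τ=−ln(0.6826)/20.484=0.019 → t=0.040; u2·a0=0.9352·20.484=19.157; a1+…+a3=18.054 < 19.157 ≤ a1+…+a4=20.484 → R4 fires; M=10 X=6 E=5 D=7 Y=8
Draw 4: a1=17.500, a2=0.894, a3=1.410, a4=2.160, a0=21.964; τ=−ln(0.1902)/21.964=0.076 → t=0.116; u2·a0=0.4574·21.964=10.046 ≤ a1=17.500 → R1 fires; M=10 X=6 E=5 D=6 Y=10
Draw 5: a1=15.000, a2=0.894, a3=1.410, a4=2.700, a0=20.004; τ=−ln(0.7907)/20.004=0.012 → t=0.128; u2·a0=0.6817·20.004=13.637 ≤ a1=15.000 → R1 fires; M=10 X=6 E=5 D=5 Y=12
Draw 6: a1=12.500, a2=0.894, a3=1.410, a4=3.240, a0=18.044; τ=−ln(0.5857)/18.044=0.030 → t=0.157; u2·a0=0.4238·18.044=7.647 ≤ a1=12.500 → R1 fires; M=10 X=6 E=5 D=4 Y=14
Draw 7: a1=10.000, a2=0.894, a3=1.410, a4=3.780, a0=16.084; τ=−ln(0.9854)/16.084=0.001 → t=0.158; u2·a0=0.3429·16.084=5.515 ≤ a1=10.000 → R1 fires; M=10 X=6 E=5 D=3 Y=16
Draw 8: a1=7.500, a2=0.894, a3=1.410, a4=4.320, a0=14.124; τ=−ln(0.4735)/14.124=0.053 → t=0.211; u2·a0=0.9411·14.124=13.292; a1+…+a3=9.804 < 13.292 ≤ a1+…+a4=14.124 → R4 fires; M=11 X=6 E=5 D=3 Y=15
Draw 9: a1=8.250, a2=0.894, a3=1.410, a4=4.050, a0=14.604; τ=−ln(0.5731)/14.604=0.038 → t=0.249; u2·a0=0.1180·14.604=1.723 ≤ a1=8.250 → R1 fires; M=11 X=6 E=5 D=2 Y=17
Draw 10: a1=5.500, a2=0.894, a3=1.410, a4=4.590, a0=12.394; τ=−ln(0.0046)/12.394=0.434 → t=0.684; u2·a0=0.0673·12.394=0.834 ≤ a1=5.500 → R1 fires; M=11 X=6 E=5 D=1 Y=19
Draw 11: a1=2.750, a2=0.894, a3=1.410, a4=5.130, a0=10.184; τ=−ln(0.0509)/10.184=0.292 → t=0.976; u2·a0=0.5058·10.184=5.151; a1+…+a3=5.054 < 5.151 ≤ a1+…+a4=10.184 → R4 fires; M=12 X=6 E=5 D=1 Y=18
Draw 12: a1=3.000, a2=0.894, a3=1.410, a4=4.860, a0=10.164; τ=−ln(0.0268)/10.164=0.356 → t=1.332; u2·a0=0.6741·10.164=6.852; a1+…+a3=5.304 < 6.852 ≤ a1+…+a4=10.164 → R4 fires; M=13 X=6 E=5 D=1 Y=17
Draw 13: a1=3.250, a2=0.894, a3=1.410, a4=4.590, a0=10.144; τ=−ln(0.5640)/10.144=0.056 → t=1.389 > T=1.37: stop.
At T=1.37: M=13 X=6 E=5 D=1 Y=17; the largest is Y.

Dominant species at T: Y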